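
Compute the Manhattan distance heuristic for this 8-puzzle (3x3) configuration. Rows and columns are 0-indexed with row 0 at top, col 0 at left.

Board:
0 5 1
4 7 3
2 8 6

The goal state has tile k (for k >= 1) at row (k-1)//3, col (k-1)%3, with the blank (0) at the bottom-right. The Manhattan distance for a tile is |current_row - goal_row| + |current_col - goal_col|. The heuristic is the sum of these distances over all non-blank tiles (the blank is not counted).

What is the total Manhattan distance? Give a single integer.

Answer: 10

Derivation:
Tile 5: at (0,1), goal (1,1), distance |0-1|+|1-1| = 1
Tile 1: at (0,2), goal (0,0), distance |0-0|+|2-0| = 2
Tile 4: at (1,0), goal (1,0), distance |1-1|+|0-0| = 0
Tile 7: at (1,1), goal (2,0), distance |1-2|+|1-0| = 2
Tile 3: at (1,2), goal (0,2), distance |1-0|+|2-2| = 1
Tile 2: at (2,0), goal (0,1), distance |2-0|+|0-1| = 3
Tile 8: at (2,1), goal (2,1), distance |2-2|+|1-1| = 0
Tile 6: at (2,2), goal (1,2), distance |2-1|+|2-2| = 1
Sum: 1 + 2 + 0 + 2 + 1 + 3 + 0 + 1 = 10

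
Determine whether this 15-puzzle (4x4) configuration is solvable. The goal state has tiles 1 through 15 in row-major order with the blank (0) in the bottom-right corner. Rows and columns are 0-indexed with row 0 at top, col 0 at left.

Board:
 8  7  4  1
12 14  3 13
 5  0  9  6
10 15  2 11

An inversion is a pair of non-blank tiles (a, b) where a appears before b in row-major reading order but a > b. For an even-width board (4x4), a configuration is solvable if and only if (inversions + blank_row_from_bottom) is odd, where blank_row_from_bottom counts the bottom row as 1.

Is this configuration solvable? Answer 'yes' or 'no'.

Answer: yes

Derivation:
Inversions: 45
Blank is in row 2 (0-indexed from top), which is row 2 counting from the bottom (bottom = 1).
45 + 2 = 47, which is odd, so the puzzle is solvable.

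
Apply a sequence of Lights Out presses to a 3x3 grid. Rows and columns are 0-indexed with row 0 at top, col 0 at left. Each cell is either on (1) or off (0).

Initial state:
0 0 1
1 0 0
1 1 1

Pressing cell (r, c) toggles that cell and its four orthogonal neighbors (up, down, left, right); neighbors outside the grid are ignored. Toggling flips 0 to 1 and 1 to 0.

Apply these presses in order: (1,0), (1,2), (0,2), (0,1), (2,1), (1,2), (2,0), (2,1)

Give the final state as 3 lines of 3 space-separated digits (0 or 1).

After press 1 at (1,0):
1 0 1
0 1 0
0 1 1

After press 2 at (1,2):
1 0 0
0 0 1
0 1 0

After press 3 at (0,2):
1 1 1
0 0 0
0 1 0

After press 4 at (0,1):
0 0 0
0 1 0
0 1 0

After press 5 at (2,1):
0 0 0
0 0 0
1 0 1

After press 6 at (1,2):
0 0 1
0 1 1
1 0 0

After press 7 at (2,0):
0 0 1
1 1 1
0 1 0

After press 8 at (2,1):
0 0 1
1 0 1
1 0 1

Answer: 0 0 1
1 0 1
1 0 1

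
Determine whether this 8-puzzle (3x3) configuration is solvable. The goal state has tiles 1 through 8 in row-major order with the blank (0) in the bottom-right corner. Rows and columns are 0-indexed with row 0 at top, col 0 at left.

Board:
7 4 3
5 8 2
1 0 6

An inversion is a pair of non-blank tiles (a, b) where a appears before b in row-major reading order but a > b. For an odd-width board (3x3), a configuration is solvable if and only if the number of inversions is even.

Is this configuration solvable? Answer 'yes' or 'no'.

Answer: no

Derivation:
Inversions (pairs i<j in row-major order where tile[i] > tile[j] > 0): 17
17 is odd, so the puzzle is not solvable.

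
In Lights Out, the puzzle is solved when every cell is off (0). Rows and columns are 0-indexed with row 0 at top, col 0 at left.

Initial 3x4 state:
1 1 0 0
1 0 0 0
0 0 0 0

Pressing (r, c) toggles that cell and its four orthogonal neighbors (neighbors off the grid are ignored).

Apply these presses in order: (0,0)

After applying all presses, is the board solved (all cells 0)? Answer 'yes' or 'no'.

After press 1 at (0,0):
0 0 0 0
0 0 0 0
0 0 0 0

Lights still on: 0

Answer: yes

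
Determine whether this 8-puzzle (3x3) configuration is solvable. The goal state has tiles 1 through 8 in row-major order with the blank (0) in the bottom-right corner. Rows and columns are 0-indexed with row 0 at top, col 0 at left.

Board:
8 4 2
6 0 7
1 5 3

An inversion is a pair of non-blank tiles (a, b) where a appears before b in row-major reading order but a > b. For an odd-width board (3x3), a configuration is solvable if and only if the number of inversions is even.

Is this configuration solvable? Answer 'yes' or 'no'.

Answer: yes

Derivation:
Inversions (pairs i<j in row-major order where tile[i] > tile[j] > 0): 18
18 is even, so the puzzle is solvable.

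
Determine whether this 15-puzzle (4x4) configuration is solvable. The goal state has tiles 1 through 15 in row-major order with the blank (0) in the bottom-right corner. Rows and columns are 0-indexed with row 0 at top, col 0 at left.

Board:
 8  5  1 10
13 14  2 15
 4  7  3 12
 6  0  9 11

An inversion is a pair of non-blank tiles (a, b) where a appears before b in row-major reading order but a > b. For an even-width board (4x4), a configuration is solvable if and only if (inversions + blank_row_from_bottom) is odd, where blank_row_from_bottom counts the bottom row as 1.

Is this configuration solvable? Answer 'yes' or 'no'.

Inversions: 46
Blank is in row 3 (0-indexed from top), which is row 1 counting from the bottom (bottom = 1).
46 + 1 = 47, which is odd, so the puzzle is solvable.

Answer: yes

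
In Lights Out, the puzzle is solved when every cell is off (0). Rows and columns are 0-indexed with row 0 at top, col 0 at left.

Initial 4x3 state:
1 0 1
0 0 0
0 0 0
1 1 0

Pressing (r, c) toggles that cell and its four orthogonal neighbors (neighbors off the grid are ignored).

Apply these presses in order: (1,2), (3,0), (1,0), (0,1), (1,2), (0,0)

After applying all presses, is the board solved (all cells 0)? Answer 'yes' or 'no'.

Answer: yes

Derivation:
After press 1 at (1,2):
1 0 0
0 1 1
0 0 1
1 1 0

After press 2 at (3,0):
1 0 0
0 1 1
1 0 1
0 0 0

After press 3 at (1,0):
0 0 0
1 0 1
0 0 1
0 0 0

After press 4 at (0,1):
1 1 1
1 1 1
0 0 1
0 0 0

After press 5 at (1,2):
1 1 0
1 0 0
0 0 0
0 0 0

After press 6 at (0,0):
0 0 0
0 0 0
0 0 0
0 0 0

Lights still on: 0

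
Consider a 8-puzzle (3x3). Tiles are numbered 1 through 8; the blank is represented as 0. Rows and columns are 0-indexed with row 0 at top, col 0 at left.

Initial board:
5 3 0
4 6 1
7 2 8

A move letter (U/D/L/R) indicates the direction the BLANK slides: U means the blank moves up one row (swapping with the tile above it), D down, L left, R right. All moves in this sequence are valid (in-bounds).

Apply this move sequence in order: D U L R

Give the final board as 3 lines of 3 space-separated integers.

After move 1 (D):
5 3 1
4 6 0
7 2 8

After move 2 (U):
5 3 0
4 6 1
7 2 8

After move 3 (L):
5 0 3
4 6 1
7 2 8

After move 4 (R):
5 3 0
4 6 1
7 2 8

Answer: 5 3 0
4 6 1
7 2 8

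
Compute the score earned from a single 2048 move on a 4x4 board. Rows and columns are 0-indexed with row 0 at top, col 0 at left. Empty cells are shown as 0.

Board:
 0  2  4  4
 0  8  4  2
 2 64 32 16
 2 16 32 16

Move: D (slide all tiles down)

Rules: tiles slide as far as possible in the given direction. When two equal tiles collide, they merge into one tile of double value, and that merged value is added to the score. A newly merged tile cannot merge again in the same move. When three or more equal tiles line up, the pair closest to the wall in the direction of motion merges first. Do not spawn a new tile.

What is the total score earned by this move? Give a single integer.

Slide down:
col 0: [0, 0, 2, 2] -> [0, 0, 0, 4]  score +4 (running 4)
col 1: [2, 8, 64, 16] -> [2, 8, 64, 16]  score +0 (running 4)
col 2: [4, 4, 32, 32] -> [0, 0, 8, 64]  score +72 (running 76)
col 3: [4, 2, 16, 16] -> [0, 4, 2, 32]  score +32 (running 108)
Board after move:
 0  2  0  0
 0  8  0  4
 0 64  8  2
 4 16 64 32

Answer: 108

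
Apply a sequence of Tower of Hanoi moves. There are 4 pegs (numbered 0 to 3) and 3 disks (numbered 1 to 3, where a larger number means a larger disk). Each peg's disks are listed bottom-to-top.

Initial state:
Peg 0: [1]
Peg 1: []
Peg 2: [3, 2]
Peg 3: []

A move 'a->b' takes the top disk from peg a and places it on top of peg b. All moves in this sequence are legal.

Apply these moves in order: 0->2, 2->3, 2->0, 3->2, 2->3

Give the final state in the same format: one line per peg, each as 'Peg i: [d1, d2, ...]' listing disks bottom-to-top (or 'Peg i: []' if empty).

After move 1 (0->2):
Peg 0: []
Peg 1: []
Peg 2: [3, 2, 1]
Peg 3: []

After move 2 (2->3):
Peg 0: []
Peg 1: []
Peg 2: [3, 2]
Peg 3: [1]

After move 3 (2->0):
Peg 0: [2]
Peg 1: []
Peg 2: [3]
Peg 3: [1]

After move 4 (3->2):
Peg 0: [2]
Peg 1: []
Peg 2: [3, 1]
Peg 3: []

After move 5 (2->3):
Peg 0: [2]
Peg 1: []
Peg 2: [3]
Peg 3: [1]

Answer: Peg 0: [2]
Peg 1: []
Peg 2: [3]
Peg 3: [1]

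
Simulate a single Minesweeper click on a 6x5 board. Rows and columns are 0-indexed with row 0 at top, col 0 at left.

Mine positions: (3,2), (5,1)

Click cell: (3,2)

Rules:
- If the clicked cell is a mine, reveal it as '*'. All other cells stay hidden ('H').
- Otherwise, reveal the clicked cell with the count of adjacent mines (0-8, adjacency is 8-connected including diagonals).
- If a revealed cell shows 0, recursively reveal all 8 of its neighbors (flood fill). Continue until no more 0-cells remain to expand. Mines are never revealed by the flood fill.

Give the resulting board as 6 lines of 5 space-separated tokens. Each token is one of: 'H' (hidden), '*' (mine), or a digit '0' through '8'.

H H H H H
H H H H H
H H H H H
H H * H H
H H H H H
H H H H H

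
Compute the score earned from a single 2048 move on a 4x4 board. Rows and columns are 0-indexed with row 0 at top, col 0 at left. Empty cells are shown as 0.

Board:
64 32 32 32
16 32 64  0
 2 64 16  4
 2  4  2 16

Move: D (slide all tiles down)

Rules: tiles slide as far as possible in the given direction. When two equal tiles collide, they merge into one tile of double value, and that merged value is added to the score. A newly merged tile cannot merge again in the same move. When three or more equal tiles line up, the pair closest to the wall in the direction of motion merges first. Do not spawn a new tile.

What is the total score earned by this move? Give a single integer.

Slide down:
col 0: [64, 16, 2, 2] -> [0, 64, 16, 4]  score +4 (running 4)
col 1: [32, 32, 64, 4] -> [0, 64, 64, 4]  score +64 (running 68)
col 2: [32, 64, 16, 2] -> [32, 64, 16, 2]  score +0 (running 68)
col 3: [32, 0, 4, 16] -> [0, 32, 4, 16]  score +0 (running 68)
Board after move:
 0  0 32  0
64 64 64 32
16 64 16  4
 4  4  2 16

Answer: 68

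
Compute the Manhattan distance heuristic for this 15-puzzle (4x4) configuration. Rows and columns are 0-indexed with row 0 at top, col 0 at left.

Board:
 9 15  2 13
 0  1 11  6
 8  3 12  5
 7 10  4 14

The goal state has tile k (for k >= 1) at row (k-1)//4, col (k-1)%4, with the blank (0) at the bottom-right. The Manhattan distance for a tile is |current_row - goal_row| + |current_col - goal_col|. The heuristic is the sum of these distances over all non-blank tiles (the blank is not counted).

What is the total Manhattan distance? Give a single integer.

Answer: 41

Derivation:
Tile 9: (0,0)->(2,0) = 2
Tile 15: (0,1)->(3,2) = 4
Tile 2: (0,2)->(0,1) = 1
Tile 13: (0,3)->(3,0) = 6
Tile 1: (1,1)->(0,0) = 2
Tile 11: (1,2)->(2,2) = 1
Tile 6: (1,3)->(1,1) = 2
Tile 8: (2,0)->(1,3) = 4
Tile 3: (2,1)->(0,2) = 3
Tile 12: (2,2)->(2,3) = 1
Tile 5: (2,3)->(1,0) = 4
Tile 7: (3,0)->(1,2) = 4
Tile 10: (3,1)->(2,1) = 1
Tile 4: (3,2)->(0,3) = 4
Tile 14: (3,3)->(3,1) = 2
Sum: 2 + 4 + 1 + 6 + 2 + 1 + 2 + 4 + 3 + 1 + 4 + 4 + 1 + 4 + 2 = 41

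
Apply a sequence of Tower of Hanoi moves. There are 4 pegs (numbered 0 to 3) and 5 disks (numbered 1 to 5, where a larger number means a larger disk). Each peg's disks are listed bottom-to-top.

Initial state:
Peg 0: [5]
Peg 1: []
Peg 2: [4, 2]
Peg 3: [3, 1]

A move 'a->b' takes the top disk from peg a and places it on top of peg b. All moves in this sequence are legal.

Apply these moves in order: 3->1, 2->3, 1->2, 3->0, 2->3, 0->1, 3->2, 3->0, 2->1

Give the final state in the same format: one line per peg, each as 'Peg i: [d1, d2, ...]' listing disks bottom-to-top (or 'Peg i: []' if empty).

Answer: Peg 0: [5, 3]
Peg 1: [2, 1]
Peg 2: [4]
Peg 3: []

Derivation:
After move 1 (3->1):
Peg 0: [5]
Peg 1: [1]
Peg 2: [4, 2]
Peg 3: [3]

After move 2 (2->3):
Peg 0: [5]
Peg 1: [1]
Peg 2: [4]
Peg 3: [3, 2]

After move 3 (1->2):
Peg 0: [5]
Peg 1: []
Peg 2: [4, 1]
Peg 3: [3, 2]

After move 4 (3->0):
Peg 0: [5, 2]
Peg 1: []
Peg 2: [4, 1]
Peg 3: [3]

After move 5 (2->3):
Peg 0: [5, 2]
Peg 1: []
Peg 2: [4]
Peg 3: [3, 1]

After move 6 (0->1):
Peg 0: [5]
Peg 1: [2]
Peg 2: [4]
Peg 3: [3, 1]

After move 7 (3->2):
Peg 0: [5]
Peg 1: [2]
Peg 2: [4, 1]
Peg 3: [3]

After move 8 (3->0):
Peg 0: [5, 3]
Peg 1: [2]
Peg 2: [4, 1]
Peg 3: []

After move 9 (2->1):
Peg 0: [5, 3]
Peg 1: [2, 1]
Peg 2: [4]
Peg 3: []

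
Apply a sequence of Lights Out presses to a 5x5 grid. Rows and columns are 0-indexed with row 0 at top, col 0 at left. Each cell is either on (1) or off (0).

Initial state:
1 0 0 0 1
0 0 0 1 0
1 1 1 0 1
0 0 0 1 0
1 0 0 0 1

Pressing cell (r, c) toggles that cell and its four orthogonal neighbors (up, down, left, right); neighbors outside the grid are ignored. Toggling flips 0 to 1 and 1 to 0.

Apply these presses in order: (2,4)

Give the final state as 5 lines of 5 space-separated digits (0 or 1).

After press 1 at (2,4):
1 0 0 0 1
0 0 0 1 1
1 1 1 1 0
0 0 0 1 1
1 0 0 0 1

Answer: 1 0 0 0 1
0 0 0 1 1
1 1 1 1 0
0 0 0 1 1
1 0 0 0 1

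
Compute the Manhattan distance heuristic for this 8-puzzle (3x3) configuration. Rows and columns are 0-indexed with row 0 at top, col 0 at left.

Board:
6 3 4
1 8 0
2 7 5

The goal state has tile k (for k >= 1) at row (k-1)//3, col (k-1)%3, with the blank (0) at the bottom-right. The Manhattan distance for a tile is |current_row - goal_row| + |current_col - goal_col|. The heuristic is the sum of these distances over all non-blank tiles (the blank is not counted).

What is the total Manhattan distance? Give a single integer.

Answer: 15

Derivation:
Tile 6: (0,0)->(1,2) = 3
Tile 3: (0,1)->(0,2) = 1
Tile 4: (0,2)->(1,0) = 3
Tile 1: (1,0)->(0,0) = 1
Tile 8: (1,1)->(2,1) = 1
Tile 2: (2,0)->(0,1) = 3
Tile 7: (2,1)->(2,0) = 1
Tile 5: (2,2)->(1,1) = 2
Sum: 3 + 1 + 3 + 1 + 1 + 3 + 1 + 2 = 15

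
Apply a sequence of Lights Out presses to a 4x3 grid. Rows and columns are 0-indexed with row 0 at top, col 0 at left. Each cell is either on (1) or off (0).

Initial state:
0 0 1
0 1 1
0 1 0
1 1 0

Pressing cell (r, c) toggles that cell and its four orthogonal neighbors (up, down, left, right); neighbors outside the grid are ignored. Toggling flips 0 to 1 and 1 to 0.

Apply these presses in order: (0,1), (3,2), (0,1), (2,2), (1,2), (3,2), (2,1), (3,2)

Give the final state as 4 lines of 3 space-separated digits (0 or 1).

Answer: 0 0 0
0 1 1
1 1 0
1 1 0

Derivation:
After press 1 at (0,1):
1 1 0
0 0 1
0 1 0
1 1 0

After press 2 at (3,2):
1 1 0
0 0 1
0 1 1
1 0 1

After press 3 at (0,1):
0 0 1
0 1 1
0 1 1
1 0 1

After press 4 at (2,2):
0 0 1
0 1 0
0 0 0
1 0 0

After press 5 at (1,2):
0 0 0
0 0 1
0 0 1
1 0 0

After press 6 at (3,2):
0 0 0
0 0 1
0 0 0
1 1 1

After press 7 at (2,1):
0 0 0
0 1 1
1 1 1
1 0 1

After press 8 at (3,2):
0 0 0
0 1 1
1 1 0
1 1 0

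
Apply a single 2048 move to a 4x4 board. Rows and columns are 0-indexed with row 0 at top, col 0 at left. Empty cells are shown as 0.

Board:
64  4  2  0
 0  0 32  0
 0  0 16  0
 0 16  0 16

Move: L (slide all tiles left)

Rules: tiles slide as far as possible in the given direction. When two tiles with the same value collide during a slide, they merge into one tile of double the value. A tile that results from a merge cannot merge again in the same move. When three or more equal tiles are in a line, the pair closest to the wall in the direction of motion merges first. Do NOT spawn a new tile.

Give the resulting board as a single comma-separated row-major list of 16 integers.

Slide left:
row 0: [64, 4, 2, 0] -> [64, 4, 2, 0]
row 1: [0, 0, 32, 0] -> [32, 0, 0, 0]
row 2: [0, 0, 16, 0] -> [16, 0, 0, 0]
row 3: [0, 16, 0, 16] -> [32, 0, 0, 0]

Answer: 64, 4, 2, 0, 32, 0, 0, 0, 16, 0, 0, 0, 32, 0, 0, 0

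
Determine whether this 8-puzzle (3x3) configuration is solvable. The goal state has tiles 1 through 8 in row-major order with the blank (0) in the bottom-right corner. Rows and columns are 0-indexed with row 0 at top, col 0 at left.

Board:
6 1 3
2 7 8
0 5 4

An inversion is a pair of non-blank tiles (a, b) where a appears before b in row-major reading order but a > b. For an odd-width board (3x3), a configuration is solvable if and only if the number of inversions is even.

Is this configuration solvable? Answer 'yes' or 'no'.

Answer: no

Derivation:
Inversions (pairs i<j in row-major order where tile[i] > tile[j] > 0): 11
11 is odd, so the puzzle is not solvable.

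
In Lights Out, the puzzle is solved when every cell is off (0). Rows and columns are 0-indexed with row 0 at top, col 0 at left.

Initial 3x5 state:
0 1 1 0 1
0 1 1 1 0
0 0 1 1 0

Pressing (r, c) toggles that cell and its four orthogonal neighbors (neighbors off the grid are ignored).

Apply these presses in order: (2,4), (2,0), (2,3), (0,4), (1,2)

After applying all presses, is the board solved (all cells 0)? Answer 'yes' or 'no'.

After press 1 at (2,4):
0 1 1 0 1
0 1 1 1 1
0 0 1 0 1

After press 2 at (2,0):
0 1 1 0 1
1 1 1 1 1
1 1 1 0 1

After press 3 at (2,3):
0 1 1 0 1
1 1 1 0 1
1 1 0 1 0

After press 4 at (0,4):
0 1 1 1 0
1 1 1 0 0
1 1 0 1 0

After press 5 at (1,2):
0 1 0 1 0
1 0 0 1 0
1 1 1 1 0

Lights still on: 8

Answer: no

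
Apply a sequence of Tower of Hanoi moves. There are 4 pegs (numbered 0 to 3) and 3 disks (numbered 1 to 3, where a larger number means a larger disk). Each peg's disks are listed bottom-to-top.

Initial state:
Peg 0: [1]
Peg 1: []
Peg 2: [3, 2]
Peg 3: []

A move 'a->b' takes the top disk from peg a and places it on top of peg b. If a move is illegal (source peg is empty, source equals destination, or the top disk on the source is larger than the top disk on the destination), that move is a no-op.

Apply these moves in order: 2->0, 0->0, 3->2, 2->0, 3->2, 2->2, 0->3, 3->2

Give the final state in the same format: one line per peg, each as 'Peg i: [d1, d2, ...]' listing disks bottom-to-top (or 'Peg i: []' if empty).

Answer: Peg 0: []
Peg 1: []
Peg 2: [3, 2, 1]
Peg 3: []

Derivation:
After move 1 (2->0):
Peg 0: [1]
Peg 1: []
Peg 2: [3, 2]
Peg 3: []

After move 2 (0->0):
Peg 0: [1]
Peg 1: []
Peg 2: [3, 2]
Peg 3: []

After move 3 (3->2):
Peg 0: [1]
Peg 1: []
Peg 2: [3, 2]
Peg 3: []

After move 4 (2->0):
Peg 0: [1]
Peg 1: []
Peg 2: [3, 2]
Peg 3: []

After move 5 (3->2):
Peg 0: [1]
Peg 1: []
Peg 2: [3, 2]
Peg 3: []

After move 6 (2->2):
Peg 0: [1]
Peg 1: []
Peg 2: [3, 2]
Peg 3: []

After move 7 (0->3):
Peg 0: []
Peg 1: []
Peg 2: [3, 2]
Peg 3: [1]

After move 8 (3->2):
Peg 0: []
Peg 1: []
Peg 2: [3, 2, 1]
Peg 3: []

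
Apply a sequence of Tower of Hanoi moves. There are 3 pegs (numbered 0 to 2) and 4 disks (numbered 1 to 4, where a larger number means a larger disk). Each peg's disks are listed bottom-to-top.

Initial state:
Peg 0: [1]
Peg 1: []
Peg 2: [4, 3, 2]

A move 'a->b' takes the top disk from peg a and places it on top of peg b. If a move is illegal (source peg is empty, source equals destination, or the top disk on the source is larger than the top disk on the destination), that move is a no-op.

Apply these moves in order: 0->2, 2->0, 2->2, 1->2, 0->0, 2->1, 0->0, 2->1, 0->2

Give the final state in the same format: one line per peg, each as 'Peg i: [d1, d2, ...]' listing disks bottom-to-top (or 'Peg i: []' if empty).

Answer: Peg 0: []
Peg 1: [2]
Peg 2: [4, 3, 1]

Derivation:
After move 1 (0->2):
Peg 0: []
Peg 1: []
Peg 2: [4, 3, 2, 1]

After move 2 (2->0):
Peg 0: [1]
Peg 1: []
Peg 2: [4, 3, 2]

After move 3 (2->2):
Peg 0: [1]
Peg 1: []
Peg 2: [4, 3, 2]

After move 4 (1->2):
Peg 0: [1]
Peg 1: []
Peg 2: [4, 3, 2]

After move 5 (0->0):
Peg 0: [1]
Peg 1: []
Peg 2: [4, 3, 2]

After move 6 (2->1):
Peg 0: [1]
Peg 1: [2]
Peg 2: [4, 3]

After move 7 (0->0):
Peg 0: [1]
Peg 1: [2]
Peg 2: [4, 3]

After move 8 (2->1):
Peg 0: [1]
Peg 1: [2]
Peg 2: [4, 3]

After move 9 (0->2):
Peg 0: []
Peg 1: [2]
Peg 2: [4, 3, 1]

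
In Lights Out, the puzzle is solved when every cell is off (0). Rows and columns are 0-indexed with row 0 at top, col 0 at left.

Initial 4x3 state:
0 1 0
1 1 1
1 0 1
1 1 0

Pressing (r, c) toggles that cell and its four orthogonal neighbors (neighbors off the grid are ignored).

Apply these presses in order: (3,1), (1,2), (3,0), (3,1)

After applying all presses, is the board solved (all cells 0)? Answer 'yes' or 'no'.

After press 1 at (3,1):
0 1 0
1 1 1
1 1 1
0 0 1

After press 2 at (1,2):
0 1 1
1 0 0
1 1 0
0 0 1

After press 3 at (3,0):
0 1 1
1 0 0
0 1 0
1 1 1

After press 4 at (3,1):
0 1 1
1 0 0
0 0 0
0 0 0

Lights still on: 3

Answer: no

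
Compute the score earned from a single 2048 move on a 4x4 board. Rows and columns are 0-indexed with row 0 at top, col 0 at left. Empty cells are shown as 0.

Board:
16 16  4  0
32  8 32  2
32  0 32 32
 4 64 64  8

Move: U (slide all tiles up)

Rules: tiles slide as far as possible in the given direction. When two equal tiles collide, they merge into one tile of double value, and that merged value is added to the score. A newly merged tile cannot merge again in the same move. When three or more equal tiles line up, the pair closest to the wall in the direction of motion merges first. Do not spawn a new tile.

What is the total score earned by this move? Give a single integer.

Slide up:
col 0: [16, 32, 32, 4] -> [16, 64, 4, 0]  score +64 (running 64)
col 1: [16, 8, 0, 64] -> [16, 8, 64, 0]  score +0 (running 64)
col 2: [4, 32, 32, 64] -> [4, 64, 64, 0]  score +64 (running 128)
col 3: [0, 2, 32, 8] -> [2, 32, 8, 0]  score +0 (running 128)
Board after move:
16 16  4  2
64  8 64 32
 4 64 64  8
 0  0  0  0

Answer: 128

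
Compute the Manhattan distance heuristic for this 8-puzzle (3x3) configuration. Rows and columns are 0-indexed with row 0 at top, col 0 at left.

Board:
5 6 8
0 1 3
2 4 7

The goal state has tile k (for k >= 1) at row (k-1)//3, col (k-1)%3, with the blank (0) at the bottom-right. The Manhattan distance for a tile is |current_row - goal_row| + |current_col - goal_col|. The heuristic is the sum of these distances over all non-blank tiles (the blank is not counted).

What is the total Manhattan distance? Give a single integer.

Answer: 17

Derivation:
Tile 5: (0,0)->(1,1) = 2
Tile 6: (0,1)->(1,2) = 2
Tile 8: (0,2)->(2,1) = 3
Tile 1: (1,1)->(0,0) = 2
Tile 3: (1,2)->(0,2) = 1
Tile 2: (2,0)->(0,1) = 3
Tile 4: (2,1)->(1,0) = 2
Tile 7: (2,2)->(2,0) = 2
Sum: 2 + 2 + 3 + 2 + 1 + 3 + 2 + 2 = 17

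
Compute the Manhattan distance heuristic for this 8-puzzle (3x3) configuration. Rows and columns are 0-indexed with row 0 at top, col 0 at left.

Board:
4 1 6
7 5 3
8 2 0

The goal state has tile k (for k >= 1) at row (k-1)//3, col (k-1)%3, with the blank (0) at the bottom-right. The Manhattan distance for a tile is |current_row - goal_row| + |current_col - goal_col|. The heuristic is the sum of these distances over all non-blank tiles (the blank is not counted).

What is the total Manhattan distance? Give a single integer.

Answer: 8

Derivation:
Tile 4: (0,0)->(1,0) = 1
Tile 1: (0,1)->(0,0) = 1
Tile 6: (0,2)->(1,2) = 1
Tile 7: (1,0)->(2,0) = 1
Tile 5: (1,1)->(1,1) = 0
Tile 3: (1,2)->(0,2) = 1
Tile 8: (2,0)->(2,1) = 1
Tile 2: (2,1)->(0,1) = 2
Sum: 1 + 1 + 1 + 1 + 0 + 1 + 1 + 2 = 8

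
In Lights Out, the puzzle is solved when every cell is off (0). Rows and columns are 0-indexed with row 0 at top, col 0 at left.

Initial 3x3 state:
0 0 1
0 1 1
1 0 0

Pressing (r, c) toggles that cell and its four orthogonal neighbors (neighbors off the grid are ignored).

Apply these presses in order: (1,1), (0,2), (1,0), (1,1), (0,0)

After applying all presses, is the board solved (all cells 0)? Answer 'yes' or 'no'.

Answer: yes

Derivation:
After press 1 at (1,1):
0 1 1
1 0 0
1 1 0

After press 2 at (0,2):
0 0 0
1 0 1
1 1 0

After press 3 at (1,0):
1 0 0
0 1 1
0 1 0

After press 4 at (1,1):
1 1 0
1 0 0
0 0 0

After press 5 at (0,0):
0 0 0
0 0 0
0 0 0

Lights still on: 0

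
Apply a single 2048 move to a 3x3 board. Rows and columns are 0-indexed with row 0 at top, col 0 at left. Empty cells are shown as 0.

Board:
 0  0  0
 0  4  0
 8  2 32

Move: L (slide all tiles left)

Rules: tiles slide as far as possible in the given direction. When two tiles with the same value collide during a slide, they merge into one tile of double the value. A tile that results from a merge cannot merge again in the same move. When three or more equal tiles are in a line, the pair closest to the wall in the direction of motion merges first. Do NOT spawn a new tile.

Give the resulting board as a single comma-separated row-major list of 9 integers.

Slide left:
row 0: [0, 0, 0] -> [0, 0, 0]
row 1: [0, 4, 0] -> [4, 0, 0]
row 2: [8, 2, 32] -> [8, 2, 32]

Answer: 0, 0, 0, 4, 0, 0, 8, 2, 32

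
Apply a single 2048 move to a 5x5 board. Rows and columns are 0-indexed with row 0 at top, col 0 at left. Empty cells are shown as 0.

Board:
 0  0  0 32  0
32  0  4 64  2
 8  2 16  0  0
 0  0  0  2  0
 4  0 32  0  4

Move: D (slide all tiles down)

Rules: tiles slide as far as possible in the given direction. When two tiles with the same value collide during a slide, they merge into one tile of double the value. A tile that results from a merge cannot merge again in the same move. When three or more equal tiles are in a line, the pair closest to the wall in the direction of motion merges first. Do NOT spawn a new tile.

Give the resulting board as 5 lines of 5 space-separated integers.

Answer:  0  0  0  0  0
 0  0  0  0  0
32  0  4 32  0
 8  0 16 64  2
 4  2 32  2  4

Derivation:
Slide down:
col 0: [0, 32, 8, 0, 4] -> [0, 0, 32, 8, 4]
col 1: [0, 0, 2, 0, 0] -> [0, 0, 0, 0, 2]
col 2: [0, 4, 16, 0, 32] -> [0, 0, 4, 16, 32]
col 3: [32, 64, 0, 2, 0] -> [0, 0, 32, 64, 2]
col 4: [0, 2, 0, 0, 4] -> [0, 0, 0, 2, 4]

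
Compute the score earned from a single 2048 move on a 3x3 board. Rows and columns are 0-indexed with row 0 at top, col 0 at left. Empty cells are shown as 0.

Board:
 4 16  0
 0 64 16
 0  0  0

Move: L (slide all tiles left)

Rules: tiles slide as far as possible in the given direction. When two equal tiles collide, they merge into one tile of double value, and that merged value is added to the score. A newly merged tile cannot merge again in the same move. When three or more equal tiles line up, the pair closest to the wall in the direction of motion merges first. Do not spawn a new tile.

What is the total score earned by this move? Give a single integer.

Slide left:
row 0: [4, 16, 0] -> [4, 16, 0]  score +0 (running 0)
row 1: [0, 64, 16] -> [64, 16, 0]  score +0 (running 0)
row 2: [0, 0, 0] -> [0, 0, 0]  score +0 (running 0)
Board after move:
 4 16  0
64 16  0
 0  0  0

Answer: 0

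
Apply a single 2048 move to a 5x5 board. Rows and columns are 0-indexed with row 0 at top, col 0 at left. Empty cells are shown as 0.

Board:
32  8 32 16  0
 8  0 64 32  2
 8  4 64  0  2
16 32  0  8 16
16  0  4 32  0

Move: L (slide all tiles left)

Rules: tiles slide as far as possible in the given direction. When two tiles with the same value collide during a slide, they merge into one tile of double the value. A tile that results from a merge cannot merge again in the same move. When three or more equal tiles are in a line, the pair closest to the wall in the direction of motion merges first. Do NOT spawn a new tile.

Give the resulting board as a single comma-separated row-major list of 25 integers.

Answer: 32, 8, 32, 16, 0, 8, 64, 32, 2, 0, 8, 4, 64, 2, 0, 16, 32, 8, 16, 0, 16, 4, 32, 0, 0

Derivation:
Slide left:
row 0: [32, 8, 32, 16, 0] -> [32, 8, 32, 16, 0]
row 1: [8, 0, 64, 32, 2] -> [8, 64, 32, 2, 0]
row 2: [8, 4, 64, 0, 2] -> [8, 4, 64, 2, 0]
row 3: [16, 32, 0, 8, 16] -> [16, 32, 8, 16, 0]
row 4: [16, 0, 4, 32, 0] -> [16, 4, 32, 0, 0]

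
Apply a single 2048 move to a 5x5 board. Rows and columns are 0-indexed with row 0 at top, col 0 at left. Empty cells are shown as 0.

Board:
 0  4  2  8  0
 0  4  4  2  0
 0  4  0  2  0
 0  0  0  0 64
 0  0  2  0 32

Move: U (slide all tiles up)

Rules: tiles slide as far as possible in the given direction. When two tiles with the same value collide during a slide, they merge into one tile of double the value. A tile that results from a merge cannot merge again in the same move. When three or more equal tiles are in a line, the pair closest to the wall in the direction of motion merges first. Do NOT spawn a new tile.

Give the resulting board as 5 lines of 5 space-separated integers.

Answer:  0  8  2  8 64
 0  4  4  4 32
 0  0  2  0  0
 0  0  0  0  0
 0  0  0  0  0

Derivation:
Slide up:
col 0: [0, 0, 0, 0, 0] -> [0, 0, 0, 0, 0]
col 1: [4, 4, 4, 0, 0] -> [8, 4, 0, 0, 0]
col 2: [2, 4, 0, 0, 2] -> [2, 4, 2, 0, 0]
col 3: [8, 2, 2, 0, 0] -> [8, 4, 0, 0, 0]
col 4: [0, 0, 0, 64, 32] -> [64, 32, 0, 0, 0]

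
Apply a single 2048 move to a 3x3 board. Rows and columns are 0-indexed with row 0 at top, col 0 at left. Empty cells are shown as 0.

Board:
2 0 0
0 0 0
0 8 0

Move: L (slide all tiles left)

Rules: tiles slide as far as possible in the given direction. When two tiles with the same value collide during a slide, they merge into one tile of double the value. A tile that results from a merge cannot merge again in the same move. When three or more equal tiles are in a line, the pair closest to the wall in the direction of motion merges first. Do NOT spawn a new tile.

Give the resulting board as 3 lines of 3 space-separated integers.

Answer: 2 0 0
0 0 0
8 0 0

Derivation:
Slide left:
row 0: [2, 0, 0] -> [2, 0, 0]
row 1: [0, 0, 0] -> [0, 0, 0]
row 2: [0, 8, 0] -> [8, 0, 0]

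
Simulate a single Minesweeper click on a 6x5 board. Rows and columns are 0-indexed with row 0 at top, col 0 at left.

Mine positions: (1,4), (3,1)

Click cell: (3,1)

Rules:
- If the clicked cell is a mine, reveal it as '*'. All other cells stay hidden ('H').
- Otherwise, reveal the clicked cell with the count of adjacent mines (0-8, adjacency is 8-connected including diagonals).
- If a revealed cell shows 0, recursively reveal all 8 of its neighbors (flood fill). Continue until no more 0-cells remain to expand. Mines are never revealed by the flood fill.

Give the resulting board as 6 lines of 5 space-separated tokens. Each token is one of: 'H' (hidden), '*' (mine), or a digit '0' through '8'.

H H H H H
H H H H H
H H H H H
H * H H H
H H H H H
H H H H H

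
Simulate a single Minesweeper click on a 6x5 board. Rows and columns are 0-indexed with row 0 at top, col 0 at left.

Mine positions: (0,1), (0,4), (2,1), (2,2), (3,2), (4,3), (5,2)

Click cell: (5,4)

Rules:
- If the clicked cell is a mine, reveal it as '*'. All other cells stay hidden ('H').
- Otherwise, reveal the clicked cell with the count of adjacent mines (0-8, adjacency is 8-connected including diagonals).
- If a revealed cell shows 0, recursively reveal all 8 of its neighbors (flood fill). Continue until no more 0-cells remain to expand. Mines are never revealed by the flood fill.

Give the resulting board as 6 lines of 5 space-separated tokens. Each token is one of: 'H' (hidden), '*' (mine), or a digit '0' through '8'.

H H H H H
H H H H H
H H H H H
H H H H H
H H H H H
H H H H 1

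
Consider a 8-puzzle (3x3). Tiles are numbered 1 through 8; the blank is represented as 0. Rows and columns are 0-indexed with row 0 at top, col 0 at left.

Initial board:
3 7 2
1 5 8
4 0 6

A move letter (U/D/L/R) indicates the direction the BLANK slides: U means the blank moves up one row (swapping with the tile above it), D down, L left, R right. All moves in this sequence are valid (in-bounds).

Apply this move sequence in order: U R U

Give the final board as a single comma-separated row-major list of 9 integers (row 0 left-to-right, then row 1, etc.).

After move 1 (U):
3 7 2
1 0 8
4 5 6

After move 2 (R):
3 7 2
1 8 0
4 5 6

After move 3 (U):
3 7 0
1 8 2
4 5 6

Answer: 3, 7, 0, 1, 8, 2, 4, 5, 6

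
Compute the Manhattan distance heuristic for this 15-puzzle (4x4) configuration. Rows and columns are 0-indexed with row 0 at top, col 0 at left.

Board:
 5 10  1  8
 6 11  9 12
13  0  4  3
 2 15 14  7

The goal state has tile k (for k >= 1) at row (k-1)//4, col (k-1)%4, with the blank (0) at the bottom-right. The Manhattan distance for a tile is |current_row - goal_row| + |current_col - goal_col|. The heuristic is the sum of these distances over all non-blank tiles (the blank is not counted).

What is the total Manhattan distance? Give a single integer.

Tile 5: (0,0)->(1,0) = 1
Tile 10: (0,1)->(2,1) = 2
Tile 1: (0,2)->(0,0) = 2
Tile 8: (0,3)->(1,3) = 1
Tile 6: (1,0)->(1,1) = 1
Tile 11: (1,1)->(2,2) = 2
Tile 9: (1,2)->(2,0) = 3
Tile 12: (1,3)->(2,3) = 1
Tile 13: (2,0)->(3,0) = 1
Tile 4: (2,2)->(0,3) = 3
Tile 3: (2,3)->(0,2) = 3
Tile 2: (3,0)->(0,1) = 4
Tile 15: (3,1)->(3,2) = 1
Tile 14: (3,2)->(3,1) = 1
Tile 7: (3,3)->(1,2) = 3
Sum: 1 + 2 + 2 + 1 + 1 + 2 + 3 + 1 + 1 + 3 + 3 + 4 + 1 + 1 + 3 = 29

Answer: 29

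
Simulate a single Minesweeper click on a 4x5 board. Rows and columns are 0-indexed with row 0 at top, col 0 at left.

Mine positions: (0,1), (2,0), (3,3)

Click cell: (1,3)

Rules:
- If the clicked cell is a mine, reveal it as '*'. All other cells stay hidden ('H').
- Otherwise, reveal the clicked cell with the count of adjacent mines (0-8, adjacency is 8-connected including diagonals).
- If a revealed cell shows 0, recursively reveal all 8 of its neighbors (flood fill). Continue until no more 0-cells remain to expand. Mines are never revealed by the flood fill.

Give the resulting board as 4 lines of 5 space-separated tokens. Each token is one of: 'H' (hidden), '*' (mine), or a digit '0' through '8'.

H H 1 0 0
H H 1 0 0
H H 1 1 1
H H H H H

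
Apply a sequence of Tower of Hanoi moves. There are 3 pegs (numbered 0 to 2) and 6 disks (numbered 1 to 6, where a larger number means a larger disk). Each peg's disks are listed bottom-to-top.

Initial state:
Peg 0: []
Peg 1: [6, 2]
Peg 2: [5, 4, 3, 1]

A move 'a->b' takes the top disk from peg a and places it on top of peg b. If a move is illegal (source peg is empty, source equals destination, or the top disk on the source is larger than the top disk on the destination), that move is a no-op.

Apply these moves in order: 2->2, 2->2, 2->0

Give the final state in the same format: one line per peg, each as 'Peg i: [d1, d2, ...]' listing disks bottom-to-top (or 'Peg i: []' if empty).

After move 1 (2->2):
Peg 0: []
Peg 1: [6, 2]
Peg 2: [5, 4, 3, 1]

After move 2 (2->2):
Peg 0: []
Peg 1: [6, 2]
Peg 2: [5, 4, 3, 1]

After move 3 (2->0):
Peg 0: [1]
Peg 1: [6, 2]
Peg 2: [5, 4, 3]

Answer: Peg 0: [1]
Peg 1: [6, 2]
Peg 2: [5, 4, 3]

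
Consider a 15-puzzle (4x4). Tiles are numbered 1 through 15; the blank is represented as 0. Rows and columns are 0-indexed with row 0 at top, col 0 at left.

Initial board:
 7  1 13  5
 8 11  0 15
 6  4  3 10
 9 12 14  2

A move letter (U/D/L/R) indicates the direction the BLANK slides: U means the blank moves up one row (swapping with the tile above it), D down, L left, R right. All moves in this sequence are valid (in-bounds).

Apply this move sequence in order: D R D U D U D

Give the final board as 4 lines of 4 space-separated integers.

Answer:  7  1 13  5
 8 11  3 15
 6  4 10  2
 9 12 14  0

Derivation:
After move 1 (D):
 7  1 13  5
 8 11  3 15
 6  4  0 10
 9 12 14  2

After move 2 (R):
 7  1 13  5
 8 11  3 15
 6  4 10  0
 9 12 14  2

After move 3 (D):
 7  1 13  5
 8 11  3 15
 6  4 10  2
 9 12 14  0

After move 4 (U):
 7  1 13  5
 8 11  3 15
 6  4 10  0
 9 12 14  2

After move 5 (D):
 7  1 13  5
 8 11  3 15
 6  4 10  2
 9 12 14  0

After move 6 (U):
 7  1 13  5
 8 11  3 15
 6  4 10  0
 9 12 14  2

After move 7 (D):
 7  1 13  5
 8 11  3 15
 6  4 10  2
 9 12 14  0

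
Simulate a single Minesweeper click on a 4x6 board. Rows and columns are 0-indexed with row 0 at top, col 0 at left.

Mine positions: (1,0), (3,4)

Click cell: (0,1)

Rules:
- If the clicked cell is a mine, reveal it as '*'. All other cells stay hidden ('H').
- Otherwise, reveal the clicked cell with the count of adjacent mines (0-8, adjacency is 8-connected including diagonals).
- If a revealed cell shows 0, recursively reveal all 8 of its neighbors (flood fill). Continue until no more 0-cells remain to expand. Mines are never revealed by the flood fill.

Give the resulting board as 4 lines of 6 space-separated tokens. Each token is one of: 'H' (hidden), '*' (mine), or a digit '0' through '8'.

H 1 H H H H
H H H H H H
H H H H H H
H H H H H H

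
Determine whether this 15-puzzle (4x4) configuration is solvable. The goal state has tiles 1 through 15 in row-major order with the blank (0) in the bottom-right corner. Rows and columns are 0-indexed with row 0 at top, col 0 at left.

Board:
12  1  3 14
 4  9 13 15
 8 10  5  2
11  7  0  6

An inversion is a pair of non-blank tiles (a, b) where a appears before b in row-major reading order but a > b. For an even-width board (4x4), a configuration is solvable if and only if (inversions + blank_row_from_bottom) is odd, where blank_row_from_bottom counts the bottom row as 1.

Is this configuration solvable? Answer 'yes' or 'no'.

Answer: yes

Derivation:
Inversions: 54
Blank is in row 3 (0-indexed from top), which is row 1 counting from the bottom (bottom = 1).
54 + 1 = 55, which is odd, so the puzzle is solvable.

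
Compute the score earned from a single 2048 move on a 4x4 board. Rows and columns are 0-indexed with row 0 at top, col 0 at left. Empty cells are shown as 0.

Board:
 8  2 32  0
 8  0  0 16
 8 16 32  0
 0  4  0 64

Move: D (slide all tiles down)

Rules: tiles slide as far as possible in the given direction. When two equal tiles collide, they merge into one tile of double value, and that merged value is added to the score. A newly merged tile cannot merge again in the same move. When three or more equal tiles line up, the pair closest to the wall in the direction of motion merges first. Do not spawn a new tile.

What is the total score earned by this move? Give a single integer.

Slide down:
col 0: [8, 8, 8, 0] -> [0, 0, 8, 16]  score +16 (running 16)
col 1: [2, 0, 16, 4] -> [0, 2, 16, 4]  score +0 (running 16)
col 2: [32, 0, 32, 0] -> [0, 0, 0, 64]  score +64 (running 80)
col 3: [0, 16, 0, 64] -> [0, 0, 16, 64]  score +0 (running 80)
Board after move:
 0  0  0  0
 0  2  0  0
 8 16  0 16
16  4 64 64

Answer: 80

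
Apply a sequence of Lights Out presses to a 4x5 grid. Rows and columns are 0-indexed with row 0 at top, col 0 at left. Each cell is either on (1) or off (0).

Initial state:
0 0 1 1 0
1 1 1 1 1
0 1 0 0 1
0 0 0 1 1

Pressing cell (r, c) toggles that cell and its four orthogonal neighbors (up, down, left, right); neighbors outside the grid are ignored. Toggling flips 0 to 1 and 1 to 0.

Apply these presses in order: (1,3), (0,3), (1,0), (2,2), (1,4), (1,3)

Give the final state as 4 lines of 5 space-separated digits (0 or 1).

After press 1 at (1,3):
0 0 1 0 0
1 1 0 0 0
0 1 0 1 1
0 0 0 1 1

After press 2 at (0,3):
0 0 0 1 1
1 1 0 1 0
0 1 0 1 1
0 0 0 1 1

After press 3 at (1,0):
1 0 0 1 1
0 0 0 1 0
1 1 0 1 1
0 0 0 1 1

After press 4 at (2,2):
1 0 0 1 1
0 0 1 1 0
1 0 1 0 1
0 0 1 1 1

After press 5 at (1,4):
1 0 0 1 0
0 0 1 0 1
1 0 1 0 0
0 0 1 1 1

After press 6 at (1,3):
1 0 0 0 0
0 0 0 1 0
1 0 1 1 0
0 0 1 1 1

Answer: 1 0 0 0 0
0 0 0 1 0
1 0 1 1 0
0 0 1 1 1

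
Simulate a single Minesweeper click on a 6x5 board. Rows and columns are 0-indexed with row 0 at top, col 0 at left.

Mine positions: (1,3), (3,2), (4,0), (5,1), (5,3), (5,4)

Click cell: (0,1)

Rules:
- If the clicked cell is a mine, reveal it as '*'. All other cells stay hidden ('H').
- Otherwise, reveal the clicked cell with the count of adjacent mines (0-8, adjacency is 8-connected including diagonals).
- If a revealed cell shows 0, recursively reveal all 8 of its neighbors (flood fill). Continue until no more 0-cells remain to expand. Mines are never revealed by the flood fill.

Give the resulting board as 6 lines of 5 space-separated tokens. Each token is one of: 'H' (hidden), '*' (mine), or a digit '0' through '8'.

0 0 1 H H
0 0 1 H H
0 1 2 H H
1 2 H H H
H H H H H
H H H H H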